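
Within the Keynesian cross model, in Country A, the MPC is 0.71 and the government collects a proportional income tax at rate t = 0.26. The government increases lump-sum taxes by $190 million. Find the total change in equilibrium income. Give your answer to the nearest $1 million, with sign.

−$284 million

A lump-sum tax change of +$190 million shifts disposable income by −$190 million; first-round consumption changes by −c × ΔT = −0.71 × (+$190 million) = −$134.9 million.
Expenditure multiplier = 1/(1 − c(1−t)) = 1/(1 − 0.71×0.74) = 1/0.4746 ≈ 2.107.
The tax multiplier is −c × k ≈ −1.496, so ΔY = k × (−c·ΔT) = (−$134.9 million) / 0.4746 ≈ −$284 million.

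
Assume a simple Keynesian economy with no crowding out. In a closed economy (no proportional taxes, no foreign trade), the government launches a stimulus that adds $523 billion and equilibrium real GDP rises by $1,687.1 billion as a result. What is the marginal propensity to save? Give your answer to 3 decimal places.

Implied spending multiplier k = ΔY/ΔG = 1,687.1/523 ≈ 3.2258.
Since k = 1/(1 − MPC), MPC = 1 − 1/k = 1 − ΔG/ΔY = 1 − 523/1,687.1 ≈ 0.690.
MPS = 1 − MPC = 0.310.

0.310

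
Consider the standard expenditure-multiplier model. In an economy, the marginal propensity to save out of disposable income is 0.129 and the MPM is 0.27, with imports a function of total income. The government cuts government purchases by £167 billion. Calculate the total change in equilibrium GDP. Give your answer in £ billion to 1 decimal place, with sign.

MPC = 1 − MPS = 1 − 0.129 = 0.871.
Government-spending multiplier = 1/(1 − c + m) = 1/(1 − 0.871 + 0.27) = 1/0.399 ≈ 2.506.
ΔY = k × ΔG = (−£167 billion) / 0.399 ≈ −£418.5 billion.

−£418.5 billion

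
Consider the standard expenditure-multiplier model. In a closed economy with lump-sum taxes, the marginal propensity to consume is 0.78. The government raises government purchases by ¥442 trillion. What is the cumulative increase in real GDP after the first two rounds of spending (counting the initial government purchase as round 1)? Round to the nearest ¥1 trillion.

Round 1 adds ΔG = ¥442 trillion; each later round is MPC = 0.78 times the previous.
After 2 rounds: 442 + 344.76 = ΔG·(1 − c^2)/(1 − c) = 442 × (1 − 0.6084)/0.22 ≈ ¥787 trillion.

¥787 trillion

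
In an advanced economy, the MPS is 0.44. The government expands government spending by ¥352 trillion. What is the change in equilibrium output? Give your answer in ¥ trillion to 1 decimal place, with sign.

MPC = 1 − MPS = 1 − 0.44 = 0.56.
Spending multiplier = 1/(1 − MPC) = 1/(1 − 0.56) = 1/0.44 ≈ 2.273.
ΔY = k × ΔG = (+¥352 trillion) / 0.44 = +¥800 trillion.

+¥800.0 trillion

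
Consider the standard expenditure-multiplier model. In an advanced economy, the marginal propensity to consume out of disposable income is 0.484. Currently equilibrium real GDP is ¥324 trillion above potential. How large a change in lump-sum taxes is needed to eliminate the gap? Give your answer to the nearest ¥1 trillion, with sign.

+¥345 trillion

Spending multiplier = 1/(1 − MPC) = 1/(1 − 0.484) = 1/0.516 ≈ 1.938.
Tax multiplier = −c·k = −0.484/0.516 ≈ −0.938. Need ΔY = −¥324 trillion, so ΔT = ΔY/(−c·k) = −(−¥324 trillion) × 0.516 / 0.484 ≈ +¥345 trillion.
The government should raise lump-sum taxes by ¥345 trillion.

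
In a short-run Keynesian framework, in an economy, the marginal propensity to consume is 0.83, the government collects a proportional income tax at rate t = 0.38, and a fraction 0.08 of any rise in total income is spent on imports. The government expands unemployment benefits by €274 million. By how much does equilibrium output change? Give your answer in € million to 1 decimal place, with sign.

The transfer change shifts disposable income by +€274 million, so first-round consumption changes by c·ΔTR = 0.83 × (+€274 million) = +€227.42 million.
Expenditure multiplier = 1/(1 − c(1−t) + m) = 1/(1 − 0.83×0.62 + 0.08) = 1/0.5654 ≈ 1.769.
The transfer multiplier is c × k ≈ 1.468, so ΔY = k × (c·ΔTR) = (+€227.42 million) / 0.5654 ≈ +€402.2 million.

+€402.2 million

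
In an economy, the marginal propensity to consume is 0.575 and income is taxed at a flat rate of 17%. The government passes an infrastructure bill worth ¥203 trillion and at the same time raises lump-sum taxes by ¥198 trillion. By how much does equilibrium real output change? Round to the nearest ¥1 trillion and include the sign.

+¥171 trillion

Expenditure multiplier = 1/(1 − c(1−t)) = 1/(1 − 0.575×0.83) = 1/0.52275 ≈ 1.913.
ΔG contributes k·ΔG = (+¥203 trillion) / 0.52275 ≈ +¥388.3 trillion.
ΔT of +¥198 trillion changes first-round spending by −c·ΔT = −¥113.85 trillion, contributing k·(−c·ΔT) = (−¥113.85 trillion) / 0.52275 ≈ −¥217.8 trillion.
Net ΔY = k(ΔG − c·ΔT) = (+¥89.15 trillion) / 0.52275 ≈ +¥171 trillion.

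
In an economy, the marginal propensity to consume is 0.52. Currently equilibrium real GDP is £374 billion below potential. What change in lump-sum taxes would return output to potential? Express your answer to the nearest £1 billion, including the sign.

−£345 billion

Spending multiplier = 1/(1 − MPC) = 1/(1 − 0.52) = 1/0.48 ≈ 2.083.
Tax multiplier = −c·k = −0.52/0.48 ≈ −1.083. Need ΔY = +£374 billion, so ΔT = ΔY/(−c·k) = −(+£374 billion) × 0.48 / 0.52 ≈ −£345 billion.
The government should cut lump-sum taxes by £345 billion.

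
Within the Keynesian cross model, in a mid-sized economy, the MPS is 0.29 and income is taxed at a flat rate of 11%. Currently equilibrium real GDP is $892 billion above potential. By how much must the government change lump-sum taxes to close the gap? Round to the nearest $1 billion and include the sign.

MPC = 1 − MPS = 1 − 0.29 = 0.71.
Spending multiplier = 1/(1 − c(1−t)) = 1/(1 − 0.71×0.89) = 1/0.3681 ≈ 2.717.
Tax multiplier = −c·k = −0.71/0.3681 ≈ −1.929. Need ΔY = −$892 billion, so ΔT = ΔY/(−c·k) = −(−$892 billion) × 0.3681 / 0.71 ≈ +$462 billion.
The government should raise lump-sum taxes by $462 billion.

+$462 billion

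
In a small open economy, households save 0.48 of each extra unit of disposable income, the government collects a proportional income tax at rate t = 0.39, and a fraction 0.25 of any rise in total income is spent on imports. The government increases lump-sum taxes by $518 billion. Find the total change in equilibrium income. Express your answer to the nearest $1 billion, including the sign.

MPC = 1 − MPS = 1 − 0.48 = 0.52.
A lump-sum tax change of +$518 billion shifts disposable income by −$518 billion; first-round consumption changes by −c × ΔT = −0.52 × (+$518 billion) = −$269.36 billion.
Expenditure multiplier = 1/(1 − c(1−t) + m) = 1/(1 − 0.52×0.61 + 0.25) = 1/0.9328 ≈ 1.072.
The tax multiplier is −c × k ≈ −0.557, so ΔY = k × (−c·ΔT) = (−$269.36 billion) / 0.9328 ≈ −$289 billion.

−$289 billion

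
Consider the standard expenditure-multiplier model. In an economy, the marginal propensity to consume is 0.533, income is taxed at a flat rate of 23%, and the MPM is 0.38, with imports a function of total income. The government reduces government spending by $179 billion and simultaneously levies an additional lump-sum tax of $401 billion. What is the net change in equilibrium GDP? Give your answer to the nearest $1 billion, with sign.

Expenditure multiplier = 1/(1 − c(1−t) + m) = 1/(1 − 0.533×0.77 + 0.38) = 1/0.96959 ≈ 1.031.
ΔG contributes k·ΔG = (−$179 billion) / 0.96959 ≈ −$184.6 billion.
ΔT of +$401 billion changes first-round spending by −c·ΔT = −$213.733 billion, contributing k·(−c·ΔT) = (−$213.733 billion) / 0.96959 ≈ −$220.4 billion.
Net ΔY = k(ΔG − c·ΔT) = (−$392.733 billion) / 0.96959 ≈ −$405 billion.

−$405 billion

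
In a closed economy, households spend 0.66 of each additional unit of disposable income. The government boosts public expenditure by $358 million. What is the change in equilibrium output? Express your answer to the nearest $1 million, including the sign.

Expenditure multiplier = 1/(1 − MPC) = 1/(1 − 0.66) = 1/0.34 ≈ 2.941.
ΔY = k × ΔG = (+$358 million) / 0.34 ≈ +$1,053 million.

+$1,053 million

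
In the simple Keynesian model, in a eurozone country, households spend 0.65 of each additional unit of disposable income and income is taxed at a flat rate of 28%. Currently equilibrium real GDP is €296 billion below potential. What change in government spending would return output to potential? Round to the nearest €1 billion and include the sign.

Spending multiplier = 1/(1 − c(1−t)) = 1/(1 − 0.65×0.72) = 1/0.532 ≈ 1.88.
Need ΔY = +€296 billion, so ΔG = ΔY/k = (+€296 billion) × 0.532 ≈ +€157 billion.
The government should increase government spending by €157 billion.

+€157 billion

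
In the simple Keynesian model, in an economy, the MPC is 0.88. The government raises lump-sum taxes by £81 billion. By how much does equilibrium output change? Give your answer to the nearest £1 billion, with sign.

−£594 billion

A lump-sum tax change of +£81 billion shifts disposable income by −£81 billion; first-round consumption changes by −c × ΔT = −0.88 × (+£81 billion) = −£71.28 billion.
Expenditure multiplier = 1/(1 − MPC) = 1/(1 − 0.88) = 1/0.12 ≈ 8.333.
The tax multiplier is −c × k ≈ −7.333, so ΔY = k × (−c·ΔT) = (−£71.28 billion) / 0.12 = −£594 billion.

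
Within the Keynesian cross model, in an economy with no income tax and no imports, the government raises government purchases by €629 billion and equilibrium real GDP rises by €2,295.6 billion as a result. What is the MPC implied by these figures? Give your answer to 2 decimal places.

Implied spending multiplier k = ΔY/ΔG = 2,295.6/629 ≈ 3.6496.
Since k = 1/(1 − MPC), MPC = 1 − 1/k = 1 − ΔG/ΔY = 1 − 629/2,295.6 ≈ 0.73.

0.73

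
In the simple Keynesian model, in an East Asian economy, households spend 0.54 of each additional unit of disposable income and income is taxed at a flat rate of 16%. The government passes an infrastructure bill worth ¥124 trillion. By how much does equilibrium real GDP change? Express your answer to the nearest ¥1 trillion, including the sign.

Government-spending multiplier = 1/(1 − c(1−t)) = 1/(1 − 0.54×0.84) = 1/0.5464 ≈ 1.83.
ΔY = k × ΔG = (+¥124 trillion) / 0.5464 ≈ +¥227 trillion.

+¥227 trillion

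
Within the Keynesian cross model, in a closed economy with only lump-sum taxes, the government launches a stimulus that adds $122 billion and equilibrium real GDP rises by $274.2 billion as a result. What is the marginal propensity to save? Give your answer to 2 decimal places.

Implied spending multiplier k = ΔY/ΔG = 274.2/122 ≈ 2.2475.
Since k = 1/(1 − MPC), MPC = 1 − 1/k = 1 − ΔG/ΔY = 1 − 122/274.2 ≈ 0.56.
MPS = 1 − MPC = 0.44.

0.44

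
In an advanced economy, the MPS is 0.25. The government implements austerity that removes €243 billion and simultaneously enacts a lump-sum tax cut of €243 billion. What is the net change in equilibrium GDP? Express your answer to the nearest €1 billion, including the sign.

−€243 billion

MPC = 1 − MPS = 1 − 0.25 = 0.75.
Expenditure multiplier = 1/(1 − MPC) = 1/(1 − 0.75) = 1/0.25 = 4.
ΔG contributes k·ΔG = (−€243 billion) / 0.25 = −€972 billion.
ΔT of −€243 billion changes first-round spending by −c·ΔT = +€182.25 billion, contributing k·(−c·ΔT) = (+€182.25 billion) / 0.25 = +€729 billion.
With ΔG = ΔT and no other leakages, the balanced-budget multiplier is 1, so ΔY = ΔG = −€243 billion.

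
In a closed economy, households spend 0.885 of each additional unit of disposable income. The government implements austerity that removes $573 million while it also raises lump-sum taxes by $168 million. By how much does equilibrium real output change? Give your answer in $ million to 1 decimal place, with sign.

Expenditure multiplier = 1/(1 − MPC) = 1/(1 − 0.885) = 1/0.115 ≈ 8.696.
ΔG contributes k·ΔG = (−$573 million) / 0.115 ≈ −$4,982.6 million.
ΔT of +$168 million changes first-round spending by −c·ΔT = −$148.68 million, contributing k·(−c·ΔT) = (−$148.68 million) / 0.115 ≈ −$1,292.9 million.
Net ΔY = k(ΔG − c·ΔT) = (−$721.68 million) / 0.115 ≈ −$6,275.5 million.

−$6,275.5 million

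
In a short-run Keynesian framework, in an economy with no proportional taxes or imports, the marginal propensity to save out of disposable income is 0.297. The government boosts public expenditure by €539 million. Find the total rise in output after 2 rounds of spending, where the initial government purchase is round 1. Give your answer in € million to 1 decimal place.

MPC = 1 − MPS = 1 − 0.297 = 0.703.
Round 1 adds ΔG = €539 million; each later round is MPC = 0.703 times the previous.
After 2 rounds: 539 + 378.917 = ΔG·(1 − c^2)/(1 − c) = 539 × (1 − 0.494209)/0.297 ≈ €917.9 million.

€917.9 million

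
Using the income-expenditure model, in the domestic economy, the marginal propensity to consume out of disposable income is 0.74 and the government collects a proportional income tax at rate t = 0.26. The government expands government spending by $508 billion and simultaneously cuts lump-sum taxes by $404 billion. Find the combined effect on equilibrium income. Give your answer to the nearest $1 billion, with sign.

Expenditure multiplier = 1/(1 − c(1−t)) = 1/(1 − 0.74×0.74) = 1/0.4524 ≈ 2.21.
ΔG contributes k·ΔG = (+$508 billion) / 0.4524 ≈ +$1,122.9 billion.
ΔT of −$404 billion changes first-round spending by −c·ΔT = +$298.96 billion, contributing k·(−c·ΔT) = (+$298.96 billion) / 0.4524 ≈ +$660.8 billion.
Net ΔY = k(ΔG − c·ΔT) = (+$806.96 billion) / 0.4524 ≈ +$1,784 billion.

+$1,784 billion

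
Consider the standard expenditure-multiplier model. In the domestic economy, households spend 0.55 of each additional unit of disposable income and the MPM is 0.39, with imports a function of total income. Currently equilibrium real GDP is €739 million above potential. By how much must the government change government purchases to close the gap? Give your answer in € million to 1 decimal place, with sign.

Spending multiplier = 1/(1 − c + m) = 1/(1 − 0.55 + 0.39) = 1/0.84 ≈ 1.19.
Need ΔY = −€739 million, so ΔG = ΔY/k = (−€739 million) × 0.84 ≈ −€620.8 million.
The government should cut government purchases by €620.8 million.

−€620.8 million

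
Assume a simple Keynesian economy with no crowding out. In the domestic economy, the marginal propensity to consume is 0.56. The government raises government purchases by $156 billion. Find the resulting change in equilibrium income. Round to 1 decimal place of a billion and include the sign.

+$354.5 billion

Spending multiplier = 1/(1 − MPC) = 1/(1 − 0.56) = 1/0.44 ≈ 2.273.
ΔY = k × ΔG = (+$156 billion) / 0.44 ≈ +$354.5 billion.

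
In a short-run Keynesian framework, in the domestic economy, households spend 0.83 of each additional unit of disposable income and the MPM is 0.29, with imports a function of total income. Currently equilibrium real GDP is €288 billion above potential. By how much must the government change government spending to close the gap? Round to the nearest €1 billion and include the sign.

−€132 billion

Spending multiplier = 1/(1 − c + m) = 1/(1 − 0.83 + 0.29) = 1/0.46 ≈ 2.174.
Need ΔY = −€288 billion, so ΔG = ΔY/k = (−€288 billion) × 0.46 ≈ −€132 billion.
The government should cut government spending by €132 billion.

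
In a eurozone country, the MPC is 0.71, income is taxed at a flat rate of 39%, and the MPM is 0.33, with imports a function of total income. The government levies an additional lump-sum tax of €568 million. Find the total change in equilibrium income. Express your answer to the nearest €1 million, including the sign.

A lump-sum tax change of +€568 million shifts disposable income by −€568 million; first-round consumption changes by −c × ΔT = −0.71 × (+€568 million) = −€403.28 million.
Expenditure multiplier = 1/(1 − c(1−t) + m) = 1/(1 − 0.71×0.61 + 0.33) = 1/0.8969 ≈ 1.115.
The tax multiplier is −c × k ≈ −0.792, so ΔY = k × (−c·ΔT) = (−€403.28 million) / 0.8969 ≈ −€450 million.

−€450 million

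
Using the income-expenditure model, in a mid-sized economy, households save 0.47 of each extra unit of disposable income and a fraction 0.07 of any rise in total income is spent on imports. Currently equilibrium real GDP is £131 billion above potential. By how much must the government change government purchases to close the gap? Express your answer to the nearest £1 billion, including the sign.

−£71 billion

MPC = 1 − MPS = 1 − 0.47 = 0.53.
Spending multiplier = 1/(1 − c + m) = 1/(1 − 0.53 + 0.07) = 1/0.54 ≈ 1.852.
Need ΔY = −£131 billion, so ΔG = ΔY/k = (−£131 billion) × 0.54 ≈ −£71 billion.
The government should cut government purchases by £71 billion.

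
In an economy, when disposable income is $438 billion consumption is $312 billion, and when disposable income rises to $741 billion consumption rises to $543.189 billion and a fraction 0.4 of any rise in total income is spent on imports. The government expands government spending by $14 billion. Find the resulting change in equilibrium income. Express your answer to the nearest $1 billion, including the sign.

+$22 billion

MPC = ΔC/ΔYd = (543.189 − 312)/(741 − 438) = 231.189/303 = 0.763.
Expenditure multiplier = 1/(1 − c + m) = 1/(1 − 0.763 + 0.4) = 1/0.637 ≈ 1.57.
ΔY = k × ΔG = (+$14 billion) / 0.637 ≈ +$22 billion.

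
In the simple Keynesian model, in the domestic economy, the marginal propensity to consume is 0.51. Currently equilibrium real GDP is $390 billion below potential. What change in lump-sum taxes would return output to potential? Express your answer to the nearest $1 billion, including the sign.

−$375 billion

Spending multiplier = 1/(1 − MPC) = 1/(1 − 0.51) = 1/0.49 ≈ 2.041.
Tax multiplier = −c·k = −0.51/0.49 ≈ −1.041. Need ΔY = +$390 billion, so ΔT = ΔY/(−c·k) = −(+$390 billion) × 0.49 / 0.51 ≈ −$375 billion.
The government should cut lump-sum taxes by $375 billion.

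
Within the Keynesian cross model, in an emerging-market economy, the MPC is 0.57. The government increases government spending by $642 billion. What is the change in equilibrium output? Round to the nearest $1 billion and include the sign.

Government-spending multiplier = 1/(1 − MPC) = 1/(1 − 0.57) = 1/0.43 ≈ 2.326.
ΔY = k × ΔG = (+$642 billion) / 0.43 ≈ +$1,493 billion.

+$1,493 billion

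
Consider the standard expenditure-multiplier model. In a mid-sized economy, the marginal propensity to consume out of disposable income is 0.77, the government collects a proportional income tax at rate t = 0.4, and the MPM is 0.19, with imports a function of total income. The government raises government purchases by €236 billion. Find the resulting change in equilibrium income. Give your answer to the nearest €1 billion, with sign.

+€324 billion

Government-spending multiplier = 1/(1 − c(1−t) + m) = 1/(1 − 0.77×0.6 + 0.19) = 1/0.728 ≈ 1.374.
ΔY = k × ΔG = (+€236 billion) / 0.728 ≈ +€324 billion.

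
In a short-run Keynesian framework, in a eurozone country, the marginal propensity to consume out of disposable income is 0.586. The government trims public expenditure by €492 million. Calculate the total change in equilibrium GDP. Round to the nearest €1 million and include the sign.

−€1,188 million

Spending multiplier = 1/(1 − MPC) = 1/(1 − 0.586) = 1/0.414 ≈ 2.415.
ΔY = k × ΔG = (−€492 million) / 0.414 ≈ −€1,188 million.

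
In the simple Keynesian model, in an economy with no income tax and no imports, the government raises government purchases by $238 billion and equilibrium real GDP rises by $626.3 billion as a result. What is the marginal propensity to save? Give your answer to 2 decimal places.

0.38

Implied spending multiplier k = ΔY/ΔG = 626.3/238 ≈ 2.6315.
Since k = 1/(1 − MPC), MPC = 1 − 1/k = 1 − ΔG/ΔY = 1 − 238/626.3 ≈ 0.62.
MPS = 1 − MPC = 0.38.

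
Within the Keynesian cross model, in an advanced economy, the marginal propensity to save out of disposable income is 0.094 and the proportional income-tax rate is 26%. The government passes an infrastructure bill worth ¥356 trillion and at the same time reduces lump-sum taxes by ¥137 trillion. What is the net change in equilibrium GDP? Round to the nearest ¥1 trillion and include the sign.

+¥1,457 trillion

MPC = 1 − MPS = 1 − 0.094 = 0.906.
Expenditure multiplier = 1/(1 − c(1−t)) = 1/(1 − 0.906×0.74) = 1/0.32956 ≈ 3.034.
ΔG contributes k·ΔG = (+¥356 trillion) / 0.32956 ≈ +¥1,080.2 trillion.
ΔT of −¥137 trillion changes first-round spending by −c·ΔT = +¥124.122 trillion, contributing k·(−c·ΔT) = (+¥124.122 trillion) / 0.32956 ≈ +¥376.6 trillion.
Net ΔY = k(ΔG − c·ΔT) = (+¥480.122 trillion) / 0.32956 ≈ +¥1,457 trillion.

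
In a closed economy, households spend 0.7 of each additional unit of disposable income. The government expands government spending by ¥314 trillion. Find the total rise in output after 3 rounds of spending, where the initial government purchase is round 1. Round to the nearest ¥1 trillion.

¥688 trillion

Round 1 adds ΔG = ¥314 trillion; each later round is MPC = 0.7 times the previous.
After 3 rounds: 314 + 219.8 + 153.86 = ΔG·(1 − c^3)/(1 − c) = 314 × (1 − 0.343)/0.3 ≈ ¥688 trillion.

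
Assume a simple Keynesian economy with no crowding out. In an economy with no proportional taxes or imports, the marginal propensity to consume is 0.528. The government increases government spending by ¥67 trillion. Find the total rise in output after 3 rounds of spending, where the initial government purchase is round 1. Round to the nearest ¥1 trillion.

Round 1 adds ΔG = ¥67 trillion; each later round is MPC = 0.528 times the previous.
After 3 rounds: 67 + 35.376 + 18.678528 = ΔG·(1 − c^3)/(1 − c) = 67 × (1 − 0.147197952)/0.472 ≈ ¥121 trillion.

¥121 trillion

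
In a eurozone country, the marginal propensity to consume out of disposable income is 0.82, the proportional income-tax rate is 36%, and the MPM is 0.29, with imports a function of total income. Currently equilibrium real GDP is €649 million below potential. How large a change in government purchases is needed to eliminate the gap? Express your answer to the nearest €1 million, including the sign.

+€497 million

Spending multiplier = 1/(1 − c(1−t) + m) = 1/(1 − 0.82×0.64 + 0.29) = 1/0.7652 ≈ 1.307.
Need ΔY = +€649 million, so ΔG = ΔY/k = (+€649 million) × 0.7652 ≈ +€497 million.
The government should increase government purchases by €497 million.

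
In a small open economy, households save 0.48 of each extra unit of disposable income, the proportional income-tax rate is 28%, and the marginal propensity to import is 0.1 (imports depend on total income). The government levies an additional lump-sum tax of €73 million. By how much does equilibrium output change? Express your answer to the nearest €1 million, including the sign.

MPC = 1 − MPS = 1 − 0.48 = 0.52.
A lump-sum tax change of +€73 million shifts disposable income by −€73 million; first-round consumption changes by −c × ΔT = −0.52 × (+€73 million) = −€37.96 million.
Expenditure multiplier = 1/(1 − c(1−t) + m) = 1/(1 − 0.52×0.72 + 0.1) = 1/0.7256 ≈ 1.378.
The tax multiplier is −c × k ≈ −0.717, so ΔY = k × (−c·ΔT) = (−€37.96 million) / 0.7256 ≈ −€52 million.

−€52 million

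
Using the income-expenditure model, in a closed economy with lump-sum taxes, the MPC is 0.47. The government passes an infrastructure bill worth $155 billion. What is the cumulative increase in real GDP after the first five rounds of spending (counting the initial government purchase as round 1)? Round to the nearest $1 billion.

$286 billion

Round 1 adds ΔG = $155 billion; each later round is MPC = 0.47 times the previous.
After 5 rounds: 155 + 72.85 + 34.2395 + 16.092565 + 7.56350555 = ΔG·(1 − c^5)/(1 − c) = 155 × (1 − 0.0229345007)/0.53 ≈ $286 billion.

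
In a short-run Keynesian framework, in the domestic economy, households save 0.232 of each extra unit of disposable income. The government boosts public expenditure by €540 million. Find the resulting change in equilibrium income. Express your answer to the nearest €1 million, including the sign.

MPC = 1 − MPS = 1 − 0.232 = 0.768.
Government-spending multiplier = 1/(1 − MPC) = 1/(1 − 0.768) = 1/0.232 ≈ 4.31.
ΔY = k × ΔG = (+€540 million) / 0.232 ≈ +€2,328 million.

+€2,328 million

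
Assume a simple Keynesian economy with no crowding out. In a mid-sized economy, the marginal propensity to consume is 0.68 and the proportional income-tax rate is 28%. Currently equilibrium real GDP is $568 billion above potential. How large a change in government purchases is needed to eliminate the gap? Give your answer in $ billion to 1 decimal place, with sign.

Spending multiplier = 1/(1 − c(1−t)) = 1/(1 − 0.68×0.72) = 1/0.5104 ≈ 1.959.
Need ΔY = −$568 billion, so ΔG = ΔY/k = (−$568 billion) × 0.5104 ≈ −$289.9 billion.
The government should cut government purchases by $289.9 billion.

−$289.9 billion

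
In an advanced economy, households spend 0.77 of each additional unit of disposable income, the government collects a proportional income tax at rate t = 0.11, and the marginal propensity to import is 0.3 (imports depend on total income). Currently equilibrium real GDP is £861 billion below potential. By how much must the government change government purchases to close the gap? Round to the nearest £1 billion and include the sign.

Spending multiplier = 1/(1 − c(1−t) + m) = 1/(1 − 0.77×0.89 + 0.3) = 1/0.6147 ≈ 1.627.
Need ΔY = +£861 billion, so ΔG = ΔY/k = (+£861 billion) × 0.6147 ≈ +£529 billion.
The government should increase government purchases by £529 billion.

+£529 billion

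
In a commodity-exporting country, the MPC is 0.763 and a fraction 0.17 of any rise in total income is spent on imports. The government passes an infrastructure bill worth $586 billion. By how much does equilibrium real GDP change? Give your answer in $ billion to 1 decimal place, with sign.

+$1,439.8 billion

Expenditure multiplier = 1/(1 − c + m) = 1/(1 − 0.763 + 0.17) = 1/0.407 ≈ 2.457.
ΔY = k × ΔG = (+$586 billion) / 0.407 ≈ +$1,439.8 billion.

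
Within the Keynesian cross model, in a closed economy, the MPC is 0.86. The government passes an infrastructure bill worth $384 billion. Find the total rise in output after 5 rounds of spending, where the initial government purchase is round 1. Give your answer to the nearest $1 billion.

$1,453 billion

Round 1 adds ΔG = $384 billion; each later round is MPC = 0.86 times the previous.
After 5 rounds: 384 + 330.24 + 284.0064 + 244.245504 + 210.05113344 = ΔG·(1 − c^5)/(1 − c) = 384 × (1 − 0.4704270176)/0.14 ≈ $1,453 billion.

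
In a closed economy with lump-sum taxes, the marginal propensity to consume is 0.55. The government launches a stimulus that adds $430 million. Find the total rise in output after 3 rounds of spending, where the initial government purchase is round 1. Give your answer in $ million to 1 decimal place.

$796.6 million

Round 1 adds ΔG = $430 million; each later round is MPC = 0.55 times the previous.
After 3 rounds: 430 + 236.5 + 130.075 = ΔG·(1 − c^3)/(1 − c) = 430 × (1 − 0.166375)/0.45 ≈ $796.6 million.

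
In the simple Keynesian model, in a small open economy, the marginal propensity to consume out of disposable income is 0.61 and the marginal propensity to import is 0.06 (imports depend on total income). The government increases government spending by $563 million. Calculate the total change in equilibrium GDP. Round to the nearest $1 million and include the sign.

+$1,251 million

Spending multiplier = 1/(1 − c + m) = 1/(1 − 0.61 + 0.06) = 1/0.45 ≈ 2.222.
ΔY = k × ΔG = (+$563 million) / 0.45 ≈ +$1,251 million.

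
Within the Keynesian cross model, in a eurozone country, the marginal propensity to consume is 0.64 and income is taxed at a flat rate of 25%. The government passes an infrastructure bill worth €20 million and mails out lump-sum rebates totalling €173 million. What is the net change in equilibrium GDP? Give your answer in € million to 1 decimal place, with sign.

Expenditure multiplier = 1/(1 − c(1−t)) = 1/(1 − 0.64×0.75) = 1/0.52 ≈ 1.923.
ΔG contributes k·ΔG = (+€20 million) / 0.52 ≈ +€38.5 million.
ΔT of −€173 million changes first-round spending by −c·ΔT = +€110.72 million, contributing k·(−c·ΔT) = (+€110.72 million) / 0.52 ≈ +€212.9 million.
Net ΔY = k(ΔG − c·ΔT) = (+€130.72 million) / 0.52 ≈ +€251.4 million.

+€251.4 million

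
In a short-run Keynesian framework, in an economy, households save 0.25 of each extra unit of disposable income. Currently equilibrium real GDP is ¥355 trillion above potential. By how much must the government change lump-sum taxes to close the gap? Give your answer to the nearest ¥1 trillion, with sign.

+¥118 trillion

MPC = 1 − MPS = 1 − 0.25 = 0.75.
Spending multiplier = 1/(1 − MPC) = 1/(1 − 0.75) = 1/0.25 = 4.
Tax multiplier = −c·k = −0.75/0.25 = −3. Need ΔY = −¥355 trillion, so ΔT = ΔY/(−c·k) = −(−¥355 trillion) × 0.25 / 0.75 ≈ +¥118 trillion.
The government should raise lump-sum taxes by ¥118 trillion.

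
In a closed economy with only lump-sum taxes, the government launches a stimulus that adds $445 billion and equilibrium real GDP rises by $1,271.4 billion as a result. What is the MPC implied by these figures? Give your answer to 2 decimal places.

0.65

Implied spending multiplier k = ΔY/ΔG = 1,271.4/445 ≈ 2.8571.
Since k = 1/(1 − MPC), MPC = 1 − 1/k = 1 − ΔG/ΔY = 1 − 445/1,271.4 ≈ 0.65.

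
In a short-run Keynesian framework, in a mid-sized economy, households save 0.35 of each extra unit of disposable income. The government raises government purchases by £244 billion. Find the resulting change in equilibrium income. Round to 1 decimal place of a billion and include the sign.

MPC = 1 − MPS = 1 − 0.35 = 0.65.
Government-spending multiplier = 1/(1 − MPC) = 1/(1 − 0.65) = 1/0.35 ≈ 2.857.
ΔY = k × ΔG = (+£244 billion) / 0.35 ≈ +£697.1 billion.

+£697.1 billion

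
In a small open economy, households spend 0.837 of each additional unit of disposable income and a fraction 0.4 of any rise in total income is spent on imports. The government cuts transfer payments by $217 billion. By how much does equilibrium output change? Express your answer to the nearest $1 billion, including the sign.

−$323 billion

The transfer change shifts disposable income by −$217 billion, so first-round consumption changes by c·ΔTR = 0.837 × (−$217 billion) = −$181.629 billion.
Expenditure multiplier = 1/(1 − c + m) = 1/(1 − 0.837 + 0.4) = 1/0.563 ≈ 1.776.
The transfer multiplier is c × k ≈ 1.487, so ΔY = k × (c·ΔTR) = (−$181.629 billion) / 0.563 ≈ −$323 billion.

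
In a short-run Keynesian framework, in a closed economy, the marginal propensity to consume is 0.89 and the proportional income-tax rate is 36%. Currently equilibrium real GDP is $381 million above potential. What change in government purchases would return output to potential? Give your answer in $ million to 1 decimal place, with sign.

−$164.0 million

Spending multiplier = 1/(1 − c(1−t)) = 1/(1 − 0.89×0.64) = 1/0.4304 ≈ 2.323.
Need ΔY = −$381 million, so ΔG = ΔY/k = (−$381 million) × 0.4304 ≈ −$164 million.
The government should cut government purchases by $164 million.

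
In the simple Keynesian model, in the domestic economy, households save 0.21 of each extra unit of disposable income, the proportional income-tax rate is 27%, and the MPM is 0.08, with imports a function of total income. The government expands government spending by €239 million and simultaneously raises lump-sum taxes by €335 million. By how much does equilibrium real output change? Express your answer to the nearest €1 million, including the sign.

MPC = 1 − MPS = 1 − 0.21 = 0.79.
Expenditure multiplier = 1/(1 − c(1−t) + m) = 1/(1 − 0.79×0.73 + 0.08) = 1/0.5033 ≈ 1.987.
ΔG contributes k·ΔG = (+€239 million) / 0.5033 ≈ +€474.9 million.
ΔT of +€335 million changes first-round spending by −c·ΔT = −€264.65 million, contributing k·(−c·ΔT) = (−€264.65 million) / 0.5033 ≈ −€525.8 million.
Net ΔY = k(ΔG − c·ΔT) = (−€25.65 million) / 0.5033 ≈ −€51 million.

−€51 million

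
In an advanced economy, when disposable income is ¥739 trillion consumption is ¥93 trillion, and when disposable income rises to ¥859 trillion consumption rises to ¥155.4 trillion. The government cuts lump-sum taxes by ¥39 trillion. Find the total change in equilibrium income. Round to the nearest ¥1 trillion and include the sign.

MPC = ΔC/ΔYd = (155.4 − 93)/(859 − 739) = 62.4/120 = 0.52.
A lump-sum tax change of −¥39 trillion shifts disposable income by +¥39 trillion; first-round consumption changes by −c × ΔT = −0.52 × (−¥39 trillion) = +¥20.28 trillion.
Expenditure multiplier = 1/(1 − MPC) = 1/(1 − 0.52) = 1/0.48 ≈ 2.083.
The tax multiplier is −c × k ≈ −1.083, so ΔY = k × (−c·ΔT) = (+¥20.28 trillion) / 0.48 ≈ +¥42 trillion.

+¥42 trillion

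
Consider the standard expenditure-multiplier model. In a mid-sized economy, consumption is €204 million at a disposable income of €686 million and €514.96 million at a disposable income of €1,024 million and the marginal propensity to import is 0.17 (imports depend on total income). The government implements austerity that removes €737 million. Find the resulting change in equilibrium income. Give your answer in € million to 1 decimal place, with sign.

MPC = ΔC/ΔYd = (514.96 − 204)/(1,024 − 686) = 310.96/338 = 0.92.
Spending multiplier = 1/(1 − c + m) = 1/(1 − 0.92 + 0.17) = 1/0.25 = 4.
ΔY = k × ΔG = (−€737 million) / 0.25 = −€2,948 million.

−€2,948.0 million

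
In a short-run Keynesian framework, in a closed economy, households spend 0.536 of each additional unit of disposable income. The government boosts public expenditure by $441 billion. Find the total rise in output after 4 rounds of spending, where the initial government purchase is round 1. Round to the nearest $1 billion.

$872 billion

Round 1 adds ΔG = $441 billion; each later round is MPC = 0.536 times the previous.
After 4 rounds: 441 + 236.376 + 126.697536 + 67.909879296 = ΔG·(1 − c^4)/(1 − c) = 441 × (1 − 0.082538991616)/0.464 ≈ $872 billion.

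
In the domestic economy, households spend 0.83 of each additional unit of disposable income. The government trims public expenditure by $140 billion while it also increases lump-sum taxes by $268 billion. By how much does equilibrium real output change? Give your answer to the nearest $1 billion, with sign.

Expenditure multiplier = 1/(1 − MPC) = 1/(1 − 0.83) = 1/0.17 ≈ 5.882.
ΔG contributes k·ΔG = (−$140 billion) / 0.17 ≈ −$823.5 billion.
ΔT of +$268 billion changes first-round spending by −c·ΔT = −$222.44 billion, contributing k·(−c·ΔT) = (−$222.44 billion) / 0.17 ≈ −$1,308.5 billion.
Net ΔY = k(ΔG − c·ΔT) = (−$362.44 billion) / 0.17 = −$2,132 billion.

−$2,132 billion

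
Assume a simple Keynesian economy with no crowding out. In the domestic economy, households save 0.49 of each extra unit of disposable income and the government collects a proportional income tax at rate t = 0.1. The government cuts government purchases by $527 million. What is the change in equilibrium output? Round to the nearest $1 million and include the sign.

MPC = 1 − MPS = 1 − 0.49 = 0.51.
Spending multiplier = 1/(1 − c(1−t)) = 1/(1 − 0.51×0.9) = 1/0.541 ≈ 1.848.
ΔY = k × ΔG = (−$527 million) / 0.541 ≈ −$974 million.

−$974 million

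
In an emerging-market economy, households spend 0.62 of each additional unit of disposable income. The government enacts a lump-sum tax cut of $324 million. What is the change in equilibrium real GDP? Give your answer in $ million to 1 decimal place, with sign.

+$528.6 million

A lump-sum tax change of −$324 million shifts disposable income by +$324 million; first-round consumption changes by −c × ΔT = −0.62 × (−$324 million) = +$200.88 million.
Expenditure multiplier = 1/(1 − MPC) = 1/(1 − 0.62) = 1/0.38 ≈ 2.632.
The tax multiplier is −c × k ≈ −1.632, so ΔY = k × (−c·ΔT) = (+$200.88 million) / 0.38 ≈ +$528.6 million.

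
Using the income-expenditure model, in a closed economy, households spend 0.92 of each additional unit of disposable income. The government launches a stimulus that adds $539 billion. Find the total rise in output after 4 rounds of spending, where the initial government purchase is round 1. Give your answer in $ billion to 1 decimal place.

$1,910.8 billion

Round 1 adds ΔG = $539 billion; each later round is MPC = 0.92 times the previous.
After 4 rounds: 539 + 495.88 + 456.2096 + 419.712832 = ΔG·(1 − c^4)/(1 − c) = 539 × (1 − 0.71639296)/0.08 ≈ $1,910.8 billion.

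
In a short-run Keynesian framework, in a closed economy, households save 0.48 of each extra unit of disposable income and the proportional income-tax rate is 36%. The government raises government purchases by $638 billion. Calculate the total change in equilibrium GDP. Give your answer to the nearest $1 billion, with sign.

MPC = 1 − MPS = 1 − 0.48 = 0.52.
Expenditure multiplier = 1/(1 − c(1−t)) = 1/(1 − 0.52×0.64) = 1/0.6672 ≈ 1.499.
ΔY = k × ΔG = (+$638 billion) / 0.6672 ≈ +$956 billion.

+$956 billion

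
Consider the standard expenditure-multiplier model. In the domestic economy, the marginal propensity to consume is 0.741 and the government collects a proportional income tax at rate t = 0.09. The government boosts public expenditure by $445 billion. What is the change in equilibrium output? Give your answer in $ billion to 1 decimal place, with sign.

Spending multiplier = 1/(1 − c(1−t)) = 1/(1 − 0.741×0.91) = 1/0.32569 ≈ 3.07.
ΔY = k × ΔG = (+$445 billion) / 0.32569 ≈ +$1,366.3 billion.

+$1,366.3 billion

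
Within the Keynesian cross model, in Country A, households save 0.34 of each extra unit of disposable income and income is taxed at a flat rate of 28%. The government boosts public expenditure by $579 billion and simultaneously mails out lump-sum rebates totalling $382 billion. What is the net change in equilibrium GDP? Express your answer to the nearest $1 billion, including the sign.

+$1,584 billion

MPC = 1 − MPS = 1 − 0.34 = 0.66.
Expenditure multiplier = 1/(1 − c(1−t)) = 1/(1 − 0.66×0.72) = 1/0.5248 ≈ 1.905.
ΔG contributes k·ΔG = (+$579 billion) / 0.5248 ≈ +$1,103.3 billion.
ΔT of −$382 billion changes first-round spending by −c·ΔT = +$252.12 billion, contributing k·(−c·ΔT) = (+$252.12 billion) / 0.5248 ≈ +$480.4 billion.
Net ΔY = k(ΔG − c·ΔT) = (+$831.12 billion) / 0.5248 ≈ +$1,584 billion.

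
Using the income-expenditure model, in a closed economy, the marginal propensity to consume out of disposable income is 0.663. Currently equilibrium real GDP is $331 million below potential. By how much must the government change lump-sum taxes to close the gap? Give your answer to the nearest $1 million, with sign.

Spending multiplier = 1/(1 − MPC) = 1/(1 − 0.663) = 1/0.337 ≈ 2.967.
Tax multiplier = −c·k = −0.663/0.337 ≈ −1.967. Need ΔY = +$331 million, so ΔT = ΔY/(−c·k) = −(+$331 million) × 0.337 / 0.663 ≈ −$168 million.
The government should cut lump-sum taxes by $168 million.

−$168 million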